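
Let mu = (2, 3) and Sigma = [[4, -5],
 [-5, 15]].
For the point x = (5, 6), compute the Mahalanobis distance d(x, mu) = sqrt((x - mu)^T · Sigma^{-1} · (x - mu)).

Step 1 — centre the observation: (x - mu) = (3, 3).

Step 2 — invert Sigma. det(Sigma) = 4·15 - (-5)² = 35.
  Sigma^{-1} = (1/det) · [[d, -b], [-b, a]] = [[0.4286, 0.1429],
 [0.1429, 0.1143]].

Step 3 — form the quadratic (x - mu)^T · Sigma^{-1} · (x - mu):
  Sigma^{-1} · (x - mu) = (1.7143, 0.7714).
  (x - mu)^T · [Sigma^{-1} · (x - mu)] = (3)·(1.7143) + (3)·(0.7714) = 7.4571.

Step 4 — take square root: d = √(7.4571) ≈ 2.7308.

d(x, mu) = √(7.4571) ≈ 2.7308


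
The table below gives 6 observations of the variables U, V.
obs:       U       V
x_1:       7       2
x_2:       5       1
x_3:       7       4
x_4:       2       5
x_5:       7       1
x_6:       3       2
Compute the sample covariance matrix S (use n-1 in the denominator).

Step 1 — column means:
  mean(U) = (7 + 5 + 7 + 2 + 7 + 3) / 6 = 31/6 = 5.1667
  mean(V) = (2 + 1 + 4 + 5 + 1 + 2) / 6 = 15/6 = 2.5

Step 2 — sample covariance S[i,j] = (1/(n-1)) · Σ_k (x_{k,i} - mean_i) · (x_{k,j} - mean_j), with n-1 = 5.
  S[U,U] = ((1.8333)·(1.8333) + (-0.1667)·(-0.1667) + (1.8333)·(1.8333) + (-3.1667)·(-3.1667) + (1.8333)·(1.8333) + (-2.1667)·(-2.1667)) / 5 = 24.8333/5 = 4.9667
  S[U,V] = ((1.8333)·(-0.5) + (-0.1667)·(-1.5) + (1.8333)·(1.5) + (-3.1667)·(2.5) + (1.8333)·(-1.5) + (-2.1667)·(-0.5)) / 5 = -7.5/5 = -1.5
  S[V,V] = ((-0.5)·(-0.5) + (-1.5)·(-1.5) + (1.5)·(1.5) + (2.5)·(2.5) + (-1.5)·(-1.5) + (-0.5)·(-0.5)) / 5 = 13.5/5 = 2.7

S is symmetric (S[j,i] = S[i,j]). Assembling:

S = [[4.9667, -1.5],
 [-1.5, 2.7]]


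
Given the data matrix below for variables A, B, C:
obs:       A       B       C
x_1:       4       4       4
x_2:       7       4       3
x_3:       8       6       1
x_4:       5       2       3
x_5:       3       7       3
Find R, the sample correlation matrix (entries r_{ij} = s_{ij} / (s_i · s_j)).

Step 1 — column means:
  mean(A) = (4 + 7 + 8 + 5 + 3) / 5 = 27/5 = 5.4
  mean(B) = (4 + 4 + 6 + 2 + 7) / 5 = 23/5 = 4.6
  mean(C) = (4 + 3 + 1 + 3 + 3) / 5 = 14/5 = 2.8

Step 2 — sample variances and covariances s[i,j] = (1/(n-1)) · Σ_k (x_{k,i} - mean_i) · (x_{k,j} - mean_j), with n-1 = 4:
  s[A,A] = ((-1.4)·(-1.4) + (1.6)·(1.6) + (2.6)·(2.6) + (-0.4)·(-0.4) + (-2.4)·(-2.4)) / 4 = 17.2/4 = 4.3
  s[A,B] = ((-1.4)·(-0.6) + (1.6)·(-0.6) + (2.6)·(1.4) + (-0.4)·(-2.6) + (-2.4)·(2.4)) / 4 = -1.2/4 = -0.3
  s[A,C] = ((-1.4)·(1.2) + (1.6)·(0.2) + (2.6)·(-1.8) + (-0.4)·(0.2) + (-2.4)·(0.2)) / 4 = -6.6/4 = -1.65
  s[B,B] = ((-0.6)·(-0.6) + (-0.6)·(-0.6) + (1.4)·(1.4) + (-2.6)·(-2.6) + (2.4)·(2.4)) / 4 = 15.2/4 = 3.8
  s[B,C] = ((-0.6)·(1.2) + (-0.6)·(0.2) + (1.4)·(-1.8) + (-2.6)·(0.2) + (2.4)·(0.2)) / 4 = -3.4/4 = -0.85
  s[C,C] = ((1.2)·(1.2) + (0.2)·(0.2) + (-1.8)·(-1.8) + (0.2)·(0.2) + (0.2)·(0.2)) / 4 = 4.8/4 = 1.2
  Sample standard deviations s_i = √(s[i,i]):
  s(A) = √(4.3) = 2.0736
  s(B) = √(3.8) = 1.9494
  s(C) = √(1.2) = 1.0954

Step 3 — r_{ij} = s_{ij} / (s_i · s_j):
  r[A,A] = 1 (diagonal).
  r[A,B] = -0.3 / (2.0736 · 1.9494) = -0.3 / 4.0423 = -0.0742
  r[A,C] = -1.65 / (2.0736 · 1.0954) = -1.65 / 2.2716 = -0.7264
  r[B,B] = 1 (diagonal).
  r[B,C] = -0.85 / (1.9494 · 1.0954) = -0.85 / 2.1354 = -0.398
  r[C,C] = 1 (diagonal).

R is symmetric with unit diagonal. Assembling:

R = [[1, -0.0742, -0.7264],
 [-0.0742, 1, -0.398],
 [-0.7264, -0.398, 1]]


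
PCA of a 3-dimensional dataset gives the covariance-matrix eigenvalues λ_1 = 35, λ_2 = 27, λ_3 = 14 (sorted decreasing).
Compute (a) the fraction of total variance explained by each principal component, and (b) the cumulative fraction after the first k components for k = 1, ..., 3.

Step 1 — total variance = trace(Sigma) = Σ λ_i = 35 + 27 + 14 = 76.

Step 2 — fraction explained by component i = λ_i / Σ λ:
  PC1: 35/76 = 0.4605
  PC2: 27/76 = 0.3553
  PC3: 14/76 = 0.1842

Step 3 — cumulative fraction after k components = (λ_1 + ... + λ_k) / Σ λ:
  k = 1: 35/76 = 0.4605
  k = 2: (35 + 27)/76 = 62/76 = 0.8158
  k = 3: (35 + 27 + 14)/76 = 76/76 = 1

Summary (fraction, with percent):

explained: PC1 0.4605 (46.05%), PC2 0.3553 (35.53%), PC3 0.1842 (18.42%);  cumulative: 0.4605, 0.8158, 1


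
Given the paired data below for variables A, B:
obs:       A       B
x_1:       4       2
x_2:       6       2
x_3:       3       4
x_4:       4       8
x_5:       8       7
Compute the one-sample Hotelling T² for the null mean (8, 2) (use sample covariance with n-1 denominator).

Step 1 — sample mean vector:
  mean(A) = (4 + 6 + 3 + 4 + 8) / 5 = 25/5 = 5
  mean(B) = (2 + 2 + 4 + 8 + 7) / 5 = 23/5 = 4.6
  x̄ = (5, 4.6),  deviation x̄ - mu_0 = (5, 4.6) - (8, 2) = (-3, 2.6).

Step 2 — sample covariance matrix, S[i,j] = (1/(n-1)) · Σ_k (x_{k,i} - mean_i) · (x_{k,j} - mean_j), divisor n-1 = 4:
  S[A,A] = ((-1)·(-1) + (1)·(1) + (-2)·(-2) + (-1)·(-1) + (3)·(3)) / 4 = 16/4 = 4
  S[A,B] = ((-1)·(-2.6) + (1)·(-2.6) + (-2)·(-0.6) + (-1)·(3.4) + (3)·(2.4)) / 4 = 5/4 = 1.25
  S[B,B] = ((-2.6)·(-2.6) + (-2.6)·(-2.6) + (-0.6)·(-0.6) + (3.4)·(3.4) + (2.4)·(2.4)) / 4 = 31.2/4 = 7.8
  S = [[4, 1.25],
 [1.25, 7.8]].

Step 3 — invert S. det(S) = 4·7.8 - (1.25)² = 29.6375.
  S^{-1} = (1/det) · [[d, -b], [-b, a]] = [[0.2632, -0.0422],
 [-0.0422, 0.135]].

Step 4 — quadratic form (x̄ - mu_0)^T · S^{-1} · (x̄ - mu_0):
  S^{-1} · (x̄ - mu_0) = (-0.8992, 0.4774),
  (x̄ - mu_0)^T · [...] = (-3)·(-0.8992) + (2.6)·(0.4774) = 3.9389.

Step 5 — scale by n: T² = 5 · 3.9389 = 19.6946.

T² ≈ 19.6946


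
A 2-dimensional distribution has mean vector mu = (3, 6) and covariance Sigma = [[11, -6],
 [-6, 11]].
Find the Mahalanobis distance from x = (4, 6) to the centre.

Step 1 — centre the observation: (x - mu) = (1, 0).

Step 2 — invert Sigma. det(Sigma) = 11·11 - (-6)² = 85.
  Sigma^{-1} = (1/det) · [[d, -b], [-b, a]] = [[0.1294, 0.0706],
 [0.0706, 0.1294]].

Step 3 — form the quadratic (x - mu)^T · Sigma^{-1} · (x - mu):
  Sigma^{-1} · (x - mu) = (0.1294, 0.0706).
  (x - mu)^T · [Sigma^{-1} · (x - mu)] = (1)·(0.1294) + (0)·(0.0706) = 0.1294.

Step 4 — take square root: d = √(0.1294) ≈ 0.3597.

d(x, mu) = √(0.1294) ≈ 0.3597


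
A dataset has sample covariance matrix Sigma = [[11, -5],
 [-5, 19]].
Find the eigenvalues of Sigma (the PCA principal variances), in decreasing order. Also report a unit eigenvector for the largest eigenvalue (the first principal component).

Step 1 — characteristic polynomial of 2×2 Sigma:
  det(Sigma - λI) = λ² - trace · λ + det = 0.
  trace = 11 + 19 = 30, det = 11·19 - (-5)² = 184.
Step 2 — discriminant:
  Δ = trace² - 4·det = 900 - 736 = 164.
Step 3 — eigenvalues:
  λ = (trace ± √Δ)/2 = (30 ± 12.8062)/2,
  λ_1 = 21.4031,  λ_2 = 8.5969.

Step 4 — unit eigenvector for λ_1: solve (Sigma - λ_1 I)v = 0. First row:
  (11 - 21.4031)·v_x + (-5)·v_y = 0, i.e. (-10.4031)·v_x + (-5)·v_y = 0,
  so v ∝ (b, λ_1 - a) = (-5, 10.4031); multiply by -1 so the first entry is positive: u = (5, -10.4031).
  ||u|| = √((5)² + (-10.4031)²) = √(133.225) ≈ 11.5423,
  v_1 = u/||u|| ≈ (0.4332, -0.9013) (||v_1|| = 1).

λ_1 = 21.4031,  λ_2 = 8.5969;  v_1 ≈ (0.4332, -0.9013)


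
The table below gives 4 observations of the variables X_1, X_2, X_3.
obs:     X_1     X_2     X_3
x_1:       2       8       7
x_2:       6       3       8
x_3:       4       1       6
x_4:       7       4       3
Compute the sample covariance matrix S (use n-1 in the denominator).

Step 1 — column means:
  mean(X_1) = (2 + 6 + 4 + 7) / 4 = 19/4 = 4.75
  mean(X_2) = (8 + 3 + 1 + 4) / 4 = 16/4 = 4
  mean(X_3) = (7 + 8 + 6 + 3) / 4 = 24/4 = 6

Step 2 — sample covariance S[i,j] = (1/(n-1)) · Σ_k (x_{k,i} - mean_i) · (x_{k,j} - mean_j), with n-1 = 3.
  S[X_1,X_1] = ((-2.75)·(-2.75) + (1.25)·(1.25) + (-0.75)·(-0.75) + (2.25)·(2.25)) / 3 = 14.75/3 = 4.9167
  S[X_1,X_2] = ((-2.75)·(4) + (1.25)·(-1) + (-0.75)·(-3) + (2.25)·(0)) / 3 = -10/3 = -3.3333
  S[X_1,X_3] = ((-2.75)·(1) + (1.25)·(2) + (-0.75)·(0) + (2.25)·(-3)) / 3 = -7/3 = -2.3333
  S[X_2,X_2] = ((4)·(4) + (-1)·(-1) + (-3)·(-3) + (0)·(0)) / 3 = 26/3 = 8.6667
  S[X_2,X_3] = ((4)·(1) + (-1)·(2) + (-3)·(0) + (0)·(-3)) / 3 = 2/3 = 0.6667
  S[X_3,X_3] = ((1)·(1) + (2)·(2) + (0)·(0) + (-3)·(-3)) / 3 = 14/3 = 4.6667

S is symmetric (S[j,i] = S[i,j]). Assembling:

S = [[4.9167, -3.3333, -2.3333],
 [-3.3333, 8.6667, 0.6667],
 [-2.3333, 0.6667, 4.6667]]


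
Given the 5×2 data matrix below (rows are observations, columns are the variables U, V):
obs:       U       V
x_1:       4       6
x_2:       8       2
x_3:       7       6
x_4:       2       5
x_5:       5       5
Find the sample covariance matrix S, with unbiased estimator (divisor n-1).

Step 1 — column means:
  mean(U) = (4 + 8 + 7 + 2 + 5) / 5 = 26/5 = 5.2
  mean(V) = (6 + 2 + 6 + 5 + 5) / 5 = 24/5 = 4.8

Step 2 — sample covariance S[i,j] = (1/(n-1)) · Σ_k (x_{k,i} - mean_i) · (x_{k,j} - mean_j), with n-1 = 4.
  S[U,U] = ((-1.2)·(-1.2) + (2.8)·(2.8) + (1.8)·(1.8) + (-3.2)·(-3.2) + (-0.2)·(-0.2)) / 4 = 22.8/4 = 5.7
  S[U,V] = ((-1.2)·(1.2) + (2.8)·(-2.8) + (1.8)·(1.2) + (-3.2)·(0.2) + (-0.2)·(0.2)) / 4 = -7.8/4 = -1.95
  S[V,V] = ((1.2)·(1.2) + (-2.8)·(-2.8) + (1.2)·(1.2) + (0.2)·(0.2) + (0.2)·(0.2)) / 4 = 10.8/4 = 2.7

S is symmetric (S[j,i] = S[i,j]). Assembling:

S = [[5.7, -1.95],
 [-1.95, 2.7]]


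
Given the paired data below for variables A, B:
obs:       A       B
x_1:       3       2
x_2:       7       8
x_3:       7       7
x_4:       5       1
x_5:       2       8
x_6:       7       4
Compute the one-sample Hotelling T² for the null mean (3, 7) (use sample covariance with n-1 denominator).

Step 1 — sample mean vector:
  mean(A) = (3 + 7 + 7 + 5 + 2 + 7) / 6 = 31/6 = 5.1667
  mean(B) = (2 + 8 + 7 + 1 + 8 + 4) / 6 = 30/6 = 5
  x̄ = (5.1667, 5),  deviation x̄ - mu_0 = (5.1667, 5) - (3, 7) = (2.1667, -2).

Step 2 — sample covariance matrix, S[i,j] = (1/(n-1)) · Σ_k (x_{k,i} - mean_i) · (x_{k,j} - mean_j), divisor n-1 = 5:
  S[A,A] = ((-2.1667)·(-2.1667) + (1.8333)·(1.8333) + (1.8333)·(1.8333) + (-0.1667)·(-0.1667) + (-3.1667)·(-3.1667) + (1.8333)·(1.8333)) / 5 = 24.8333/5 = 4.9667
  S[A,B] = ((-2.1667)·(-3) + (1.8333)·(3) + (1.8333)·(2) + (-0.1667)·(-4) + (-3.1667)·(3) + (1.8333)·(-1)) / 5 = 5/5 = 1
  S[B,B] = ((-3)·(-3) + (3)·(3) + (2)·(2) + (-4)·(-4) + (3)·(3) + (-1)·(-1)) / 5 = 48/5 = 9.6
  S = [[4.9667, 1],
 [1, 9.6]].

Step 3 — invert S. det(S) = 4.9667·9.6 - (1)² = 46.68.
  S^{-1} = (1/det) · [[d, -b], [-b, a]] = [[0.2057, -0.0214],
 [-0.0214, 0.1064]].

Step 4 — quadratic form (x̄ - mu_0)^T · S^{-1} · (x̄ - mu_0):
  S^{-1} · (x̄ - mu_0) = (0.4884, -0.2592),
  (x̄ - mu_0)^T · [...] = (2.1667)·(0.4884) + (-2)·(-0.2592) = 1.5767.

Step 5 — scale by n: T² = 6 · 1.5767 = 9.4602.

T² ≈ 9.4602


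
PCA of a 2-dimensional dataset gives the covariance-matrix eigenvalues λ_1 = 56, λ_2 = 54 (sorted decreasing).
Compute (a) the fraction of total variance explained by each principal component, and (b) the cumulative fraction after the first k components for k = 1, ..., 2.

Step 1 — total variance = trace(Sigma) = Σ λ_i = 56 + 54 = 110.

Step 2 — fraction explained by component i = λ_i / Σ λ:
  PC1: 56/110 = 0.5091
  PC2: 54/110 = 0.4909

Step 3 — cumulative fraction after k components = (λ_1 + ... + λ_k) / Σ λ:
  k = 1: 56/110 = 0.5091
  k = 2: (56 + 54)/110 = 110/110 = 1

Summary (fraction, with percent):

explained: PC1 0.5091 (50.91%), PC2 0.4909 (49.09%);  cumulative: 0.5091, 1


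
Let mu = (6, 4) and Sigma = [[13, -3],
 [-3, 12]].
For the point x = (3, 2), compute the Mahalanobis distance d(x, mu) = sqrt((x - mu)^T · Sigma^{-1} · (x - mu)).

Step 1 — centre the observation: (x - mu) = (-3, -2).

Step 2 — invert Sigma. det(Sigma) = 13·12 - (-3)² = 147.
  Sigma^{-1} = (1/det) · [[d, -b], [-b, a]] = [[0.0816, 0.0204],
 [0.0204, 0.0884]].

Step 3 — form the quadratic (x - mu)^T · Sigma^{-1} · (x - mu):
  Sigma^{-1} · (x - mu) = (-0.2857, -0.2381).
  (x - mu)^T · [Sigma^{-1} · (x - mu)] = (-3)·(-0.2857) + (-2)·(-0.2381) = 1.3333.

Step 4 — take square root: d = √(1.3333) ≈ 1.1547.

d(x, mu) = √(1.3333) ≈ 1.1547


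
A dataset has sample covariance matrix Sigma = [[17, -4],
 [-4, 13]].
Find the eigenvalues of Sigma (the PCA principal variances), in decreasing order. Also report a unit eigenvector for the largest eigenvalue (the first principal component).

Step 1 — characteristic polynomial of 2×2 Sigma:
  det(Sigma - λI) = λ² - trace · λ + det = 0.
  trace = 17 + 13 = 30, det = 17·13 - (-4)² = 205.
Step 2 — discriminant:
  Δ = trace² - 4·det = 900 - 820 = 80.
Step 3 — eigenvalues:
  λ = (trace ± √Δ)/2 = (30 ± 8.9443)/2,
  λ_1 = 19.4721,  λ_2 = 10.5279.

Step 4 — unit eigenvector for λ_1: solve (Sigma - λ_1 I)v = 0. First row:
  (17 - 19.4721)·v_x + (-4)·v_y = 0, i.e. (-2.4721)·v_x + (-4)·v_y = 0,
  so v ∝ (b, λ_1 - a) = (-4, 2.4721); multiply by -1 so the first entry is positive: u = (4, -2.4721).
  ||u|| = √((4)² + (-2.4721)²) = √(22.1115) ≈ 4.7023,
  v_1 = u/||u|| ≈ (0.8507, -0.5257) (||v_1|| = 1).

λ_1 = 19.4721,  λ_2 = 10.5279;  v_1 ≈ (0.8507, -0.5257)


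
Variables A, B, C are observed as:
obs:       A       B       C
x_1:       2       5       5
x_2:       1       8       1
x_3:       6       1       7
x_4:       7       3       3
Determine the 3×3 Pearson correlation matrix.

Step 1 — column means:
  mean(A) = (2 + 1 + 6 + 7) / 4 = 16/4 = 4
  mean(B) = (5 + 8 + 1 + 3) / 4 = 17/4 = 4.25
  mean(C) = (5 + 1 + 7 + 3) / 4 = 16/4 = 4

Step 2 — sample variances and covariances s[i,j] = (1/(n-1)) · Σ_k (x_{k,i} - mean_i) · (x_{k,j} - mean_j), with n-1 = 3:
  s[A,A] = ((-2)·(-2) + (-3)·(-3) + (2)·(2) + (3)·(3)) / 3 = 26/3 = 8.6667
  s[A,B] = ((-2)·(0.75) + (-3)·(3.75) + (2)·(-3.25) + (3)·(-1.25)) / 3 = -23/3 = -7.6667
  s[A,C] = ((-2)·(1) + (-3)·(-3) + (2)·(3) + (3)·(-1)) / 3 = 10/3 = 3.3333
  s[B,B] = ((0.75)·(0.75) + (3.75)·(3.75) + (-3.25)·(-3.25) + (-1.25)·(-1.25)) / 3 = 26.75/3 = 8.9167
  s[B,C] = ((0.75)·(1) + (3.75)·(-3) + (-3.25)·(3) + (-1.25)·(-1)) / 3 = -19/3 = -6.3333
  s[C,C] = ((1)·(1) + (-3)·(-3) + (3)·(3) + (-1)·(-1)) / 3 = 20/3 = 6.6667
  Sample standard deviations s_i = √(s[i,i]):
  s(A) = √(8.6667) = 2.9439
  s(B) = √(8.9167) = 2.9861
  s(C) = √(6.6667) = 2.582

Step 3 — r_{ij} = s_{ij} / (s_i · s_j):
  r[A,A] = 1 (diagonal).
  r[A,B] = -7.6667 / (2.9439 · 2.9861) = -7.6667 / 8.7908 = -0.8721
  r[A,C] = 3.3333 / (2.9439 · 2.582) = 3.3333 / 7.6012 = 0.4385
  r[B,B] = 1 (diagonal).
  r[B,C] = -6.3333 / (2.9861 · 2.582) = -6.3333 / 7.71 = -0.8214
  r[C,C] = 1 (diagonal).

R is symmetric with unit diagonal. Assembling:

R = [[1, -0.8721, 0.4385],
 [-0.8721, 1, -0.8214],
 [0.4385, -0.8214, 1]]


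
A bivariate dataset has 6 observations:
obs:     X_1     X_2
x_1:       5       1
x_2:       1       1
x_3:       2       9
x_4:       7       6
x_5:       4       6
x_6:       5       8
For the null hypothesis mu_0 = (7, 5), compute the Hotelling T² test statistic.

Step 1 — sample mean vector:
  mean(X_1) = (5 + 1 + 2 + 7 + 4 + 5) / 6 = 24/6 = 4
  mean(X_2) = (1 + 1 + 9 + 6 + 6 + 8) / 6 = 31/6 = 5.1667
  x̄ = (4, 5.1667),  deviation x̄ - mu_0 = (4, 5.1667) - (7, 5) = (-3, 0.1667).

Step 2 — sample covariance matrix, S[i,j] = (1/(n-1)) · Σ_k (x_{k,i} - mean_i) · (x_{k,j} - mean_j), divisor n-1 = 5:
  S[X_1,X_1] = ((1)·(1) + (-3)·(-3) + (-2)·(-2) + (3)·(3) + (0)·(0) + (1)·(1)) / 5 = 24/5 = 4.8
  S[X_1,X_2] = ((1)·(-4.1667) + (-3)·(-4.1667) + (-2)·(3.8333) + (3)·(0.8333) + (0)·(0.8333) + (1)·(2.8333)) / 5 = 6/5 = 1.2
  S[X_2,X_2] = ((-4.1667)·(-4.1667) + (-4.1667)·(-4.1667) + (3.8333)·(3.8333) + (0.8333)·(0.8333) + (0.8333)·(0.8333) + (2.8333)·(2.8333)) / 5 = 58.8333/5 = 11.7667
  S = [[4.8, 1.2],
 [1.2, 11.7667]].

Step 3 — invert S. det(S) = 4.8·11.7667 - (1.2)² = 55.04.
  S^{-1} = (1/det) · [[d, -b], [-b, a]] = [[0.2138, -0.0218],
 [-0.0218, 0.0872]].

Step 4 — quadratic form (x̄ - mu_0)^T · S^{-1} · (x̄ - mu_0):
  S^{-1} · (x̄ - mu_0) = (-0.645, 0.0799),
  (x̄ - mu_0)^T · [...] = (-3)·(-0.645) + (0.1667)·(0.0799) = 1.9483.

Step 5 — scale by n: T² = 6 · 1.9483 = 11.6897.

T² ≈ 11.6897


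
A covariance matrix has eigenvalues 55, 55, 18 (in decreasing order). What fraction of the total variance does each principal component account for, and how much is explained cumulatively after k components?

Step 1 — total variance = trace(Sigma) = Σ λ_i = 55 + 55 + 18 = 128.

Step 2 — fraction explained by component i = λ_i / Σ λ:
  PC1: 55/128 = 0.4297
  PC2: 55/128 = 0.4297
  PC3: 18/128 = 0.1406

Step 3 — cumulative fraction after k components = (λ_1 + ... + λ_k) / Σ λ:
  k = 1: 55/128 = 0.4297
  k = 2: (55 + 55)/128 = 110/128 = 0.8594
  k = 3: (55 + 55 + 18)/128 = 128/128 = 1

Summary (fraction, with percent):

explained: PC1 0.4297 (42.97%), PC2 0.4297 (42.97%), PC3 0.1406 (14.06%);  cumulative: 0.4297, 0.8594, 1


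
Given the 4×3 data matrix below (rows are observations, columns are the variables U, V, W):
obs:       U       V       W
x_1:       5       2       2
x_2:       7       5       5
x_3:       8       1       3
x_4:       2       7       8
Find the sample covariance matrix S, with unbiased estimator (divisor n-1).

Step 1 — column means:
  mean(U) = (5 + 7 + 8 + 2) / 4 = 22/4 = 5.5
  mean(V) = (2 + 5 + 1 + 7) / 4 = 15/4 = 3.75
  mean(W) = (2 + 5 + 3 + 8) / 4 = 18/4 = 4.5

Step 2 — sample covariance S[i,j] = (1/(n-1)) · Σ_k (x_{k,i} - mean_i) · (x_{k,j} - mean_j), with n-1 = 3.
  S[U,U] = ((-0.5)·(-0.5) + (1.5)·(1.5) + (2.5)·(2.5) + (-3.5)·(-3.5)) / 3 = 21/3 = 7
  S[U,V] = ((-0.5)·(-1.75) + (1.5)·(1.25) + (2.5)·(-2.75) + (-3.5)·(3.25)) / 3 = -15.5/3 = -5.1667
  S[U,W] = ((-0.5)·(-2.5) + (1.5)·(0.5) + (2.5)·(-1.5) + (-3.5)·(3.5)) / 3 = -14/3 = -4.6667
  S[V,V] = ((-1.75)·(-1.75) + (1.25)·(1.25) + (-2.75)·(-2.75) + (3.25)·(3.25)) / 3 = 22.75/3 = 7.5833
  S[V,W] = ((-1.75)·(-2.5) + (1.25)·(0.5) + (-2.75)·(-1.5) + (3.25)·(3.5)) / 3 = 20.5/3 = 6.8333
  S[W,W] = ((-2.5)·(-2.5) + (0.5)·(0.5) + (-1.5)·(-1.5) + (3.5)·(3.5)) / 3 = 21/3 = 7

S is symmetric (S[j,i] = S[i,j]). Assembling:

S = [[7, -5.1667, -4.6667],
 [-5.1667, 7.5833, 6.8333],
 [-4.6667, 6.8333, 7]]


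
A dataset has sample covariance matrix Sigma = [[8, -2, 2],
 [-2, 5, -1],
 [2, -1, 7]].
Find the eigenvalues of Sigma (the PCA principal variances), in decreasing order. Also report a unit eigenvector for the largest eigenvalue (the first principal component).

Step 1 — characteristic polynomial p(λ) = det(λI - Sigma) = λ³ - tr·λ² + c_1·λ - det, where tr = trace, c_1 = sum of the principal 2×2 minors, det = det(Sigma):
  tr = 8 + 5 + 7 = 20,
  c_1 = (8·5 - (-2)²) + (8·7 - (2)²) + (5·7 - (-1)²) = 36 + 52 + 34 = 122,
  det = 8·(5·7 - (-1)²) - (-2)·((-2)·7 - (-1)·(2)) + (2)·((-2)·(-1) - 5·(2)) = 8·(34) - (-2)·(-12) + (2)·(-8) = 232.
  So p(λ) = λ³ - 20λ² + 122λ - 232.
Step 2 — look for an integer root (rational root theorem: any rational root is an integer divisor of 232). Testing λ = 4:
  p(4) = 64 - 320 + 488 - 232 = 0  ✓
  Dividing out (λ - 4): p(λ) = (λ - 4)(λ² - 16λ + 58).
Step 3 — remaining eigenvalues from the quadratic λ² - 16λ + 58 = 0:
  Δ = 16² - 4·58 = 256 - 232 = 24,  λ = (16 ± √24)/2 = (16 ± 4.899)/2 ≈ 10.4495 or 5.5505.
  Sorted: λ_1 = 10.4495,  λ_2 = 5.5505,  λ_3 = 4  (check: sum = 20 = tr ✓).

Step 4 — unit eigenvector for λ_1 ≈ 10.4495: v spans the null space of (Sigma - λ_1 I), whose rows are
  r_1 = (-2.4495, -2, 2),  r_2 = (-2, -5.4495, -1),  r_3 = (2, -1, -3.4495).
  v is orthogonal to every row, so take v ∝ r_1 × r_2 = ((-2)·(-1) - (2)·(-5.4495), (2)·(-2) - (-2.4495)·(-1), (-2.4495)·(-5.4495) - (-2)·(-2)) ≈ (12.899, -6.4495, 9.3485).
  Let u = (12.899, -6.4495, 9.3485).
  ||u|| = √((12.899)² + (-6.4495)² + (9.3485)²) = √(295.3735) ≈ 17.1864,  v_1 = u/||u|| ≈ (0.7505, -0.3753, 0.5439) (||v_1|| = 1).

λ_1 = 10.4495,  λ_2 = 5.5505,  λ_3 = 4;  v_1 ≈ (0.7505, -0.3753, 0.5439)


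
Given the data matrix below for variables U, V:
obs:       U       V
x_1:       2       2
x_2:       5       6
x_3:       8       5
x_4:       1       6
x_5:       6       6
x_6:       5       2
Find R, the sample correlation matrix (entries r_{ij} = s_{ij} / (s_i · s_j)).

Step 1 — column means:
  mean(U) = (2 + 5 + 8 + 1 + 6 + 5) / 6 = 27/6 = 4.5
  mean(V) = (2 + 6 + 5 + 6 + 6 + 2) / 6 = 27/6 = 4.5

Step 2 — sample variances and covariances s[i,j] = (1/(n-1)) · Σ_k (x_{k,i} - mean_i) · (x_{k,j} - mean_j), with n-1 = 5:
  s[U,U] = ((-2.5)·(-2.5) + (0.5)·(0.5) + (3.5)·(3.5) + (-3.5)·(-3.5) + (1.5)·(1.5) + (0.5)·(0.5)) / 5 = 33.5/5 = 6.7
  s[U,V] = ((-2.5)·(-2.5) + (0.5)·(1.5) + (3.5)·(0.5) + (-3.5)·(1.5) + (1.5)·(1.5) + (0.5)·(-2.5)) / 5 = 4.5/5 = 0.9
  s[V,V] = ((-2.5)·(-2.5) + (1.5)·(1.5) + (0.5)·(0.5) + (1.5)·(1.5) + (1.5)·(1.5) + (-2.5)·(-2.5)) / 5 = 19.5/5 = 3.9
  Sample standard deviations s_i = √(s[i,i]):
  s(U) = √(6.7) = 2.5884
  s(V) = √(3.9) = 1.9748

Step 3 — r_{ij} = s_{ij} / (s_i · s_j):
  r[U,U] = 1 (diagonal).
  r[U,V] = 0.9 / (2.5884 · 1.9748) = 0.9 / 5.1118 = 0.1761
  r[V,V] = 1 (diagonal).

R is symmetric with unit diagonal. Assembling:

R = [[1, 0.1761],
 [0.1761, 1]]


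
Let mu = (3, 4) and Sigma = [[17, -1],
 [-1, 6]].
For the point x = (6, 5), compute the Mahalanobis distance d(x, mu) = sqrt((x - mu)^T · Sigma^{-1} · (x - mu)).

Step 1 — centre the observation: (x - mu) = (3, 1).

Step 2 — invert Sigma. det(Sigma) = 17·6 - (-1)² = 101.
  Sigma^{-1} = (1/det) · [[d, -b], [-b, a]] = [[0.0594, 0.0099],
 [0.0099, 0.1683]].

Step 3 — form the quadratic (x - mu)^T · Sigma^{-1} · (x - mu):
  Sigma^{-1} · (x - mu) = (0.1881, 0.198).
  (x - mu)^T · [Sigma^{-1} · (x - mu)] = (3)·(0.1881) + (1)·(0.198) = 0.7624.

Step 4 — take square root: d = √(0.7624) ≈ 0.8731.

d(x, mu) = √(0.7624) ≈ 0.8731


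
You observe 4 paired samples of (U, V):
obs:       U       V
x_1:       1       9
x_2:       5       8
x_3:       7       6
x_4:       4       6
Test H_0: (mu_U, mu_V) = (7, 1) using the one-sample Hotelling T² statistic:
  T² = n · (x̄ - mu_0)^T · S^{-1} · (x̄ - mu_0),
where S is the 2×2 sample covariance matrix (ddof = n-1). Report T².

Step 1 — sample mean vector:
  mean(U) = (1 + 5 + 7 + 4) / 4 = 17/4 = 4.25
  mean(V) = (9 + 8 + 6 + 6) / 4 = 29/4 = 7.25
  x̄ = (4.25, 7.25),  deviation x̄ - mu_0 = (4.25, 7.25) - (7, 1) = (-2.75, 6.25).

Step 2 — sample covariance matrix, S[i,j] = (1/(n-1)) · Σ_k (x_{k,i} - mean_i) · (x_{k,j} - mean_j), divisor n-1 = 3:
  S[U,U] = ((-3.25)·(-3.25) + (0.75)·(0.75) + (2.75)·(2.75) + (-0.25)·(-0.25)) / 3 = 18.75/3 = 6.25
  S[U,V] = ((-3.25)·(1.75) + (0.75)·(0.75) + (2.75)·(-1.25) + (-0.25)·(-1.25)) / 3 = -8.25/3 = -2.75
  S[V,V] = ((1.75)·(1.75) + (0.75)·(0.75) + (-1.25)·(-1.25) + (-1.25)·(-1.25)) / 3 = 6.75/3 = 2.25
  S = [[6.25, -2.75],
 [-2.75, 2.25]].

Step 3 — invert S. det(S) = 6.25·2.25 - (-2.75)² = 6.5.
  S^{-1} = (1/det) · [[d, -b], [-b, a]] = [[0.3462, 0.4231],
 [0.4231, 0.9615]].

Step 4 — quadratic form (x̄ - mu_0)^T · S^{-1} · (x̄ - mu_0):
  S^{-1} · (x̄ - mu_0) = (1.6923, 4.8462),
  (x̄ - mu_0)^T · [...] = (-2.75)·(1.6923) + (6.25)·(4.8462) = 25.6346.

Step 5 — scale by n: T² = 4 · 25.6346 = 102.5385.

T² ≈ 102.5385


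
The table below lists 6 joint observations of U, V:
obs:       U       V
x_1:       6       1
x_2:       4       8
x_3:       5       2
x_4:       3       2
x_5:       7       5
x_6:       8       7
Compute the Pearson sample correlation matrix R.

Step 1 — column means:
  mean(U) = (6 + 4 + 5 + 3 + 7 + 8) / 6 = 33/6 = 5.5
  mean(V) = (1 + 8 + 2 + 2 + 5 + 7) / 6 = 25/6 = 4.1667

Step 2 — sample variances and covariances s[i,j] = (1/(n-1)) · Σ_k (x_{k,i} - mean_i) · (x_{k,j} - mean_j), with n-1 = 5:
  s[U,U] = ((0.5)·(0.5) + (-1.5)·(-1.5) + (-0.5)·(-0.5) + (-2.5)·(-2.5) + (1.5)·(1.5) + (2.5)·(2.5)) / 5 = 17.5/5 = 3.5
  s[U,V] = ((0.5)·(-3.1667) + (-1.5)·(3.8333) + (-0.5)·(-2.1667) + (-2.5)·(-2.1667) + (1.5)·(0.8333) + (2.5)·(2.8333)) / 5 = 7.5/5 = 1.5
  s[V,V] = ((-3.1667)·(-3.1667) + (3.8333)·(3.8333) + (-2.1667)·(-2.1667) + (-2.1667)·(-2.1667) + (0.8333)·(0.8333) + (2.8333)·(2.8333)) / 5 = 42.8333/5 = 8.5667
  Sample standard deviations s_i = √(s[i,i]):
  s(U) = √(3.5) = 1.8708
  s(V) = √(8.5667) = 2.9269

Step 3 — r_{ij} = s_{ij} / (s_i · s_j):
  r[U,U] = 1 (diagonal).
  r[U,V] = 1.5 / (1.8708 · 2.9269) = 1.5 / 5.4757 = 0.2739
  r[V,V] = 1 (diagonal).

R is symmetric with unit diagonal. Assembling:

R = [[1, 0.2739],
 [0.2739, 1]]


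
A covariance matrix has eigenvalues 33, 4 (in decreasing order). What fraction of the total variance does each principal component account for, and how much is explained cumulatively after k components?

Step 1 — total variance = trace(Sigma) = Σ λ_i = 33 + 4 = 37.

Step 2 — fraction explained by component i = λ_i / Σ λ:
  PC1: 33/37 = 0.8919
  PC2: 4/37 = 0.1081

Step 3 — cumulative fraction after k components = (λ_1 + ... + λ_k) / Σ λ:
  k = 1: 33/37 = 0.8919
  k = 2: (33 + 4)/37 = 37/37 = 1

Summary (fraction, with percent):

explained: PC1 0.8919 (89.19%), PC2 0.1081 (10.81%);  cumulative: 0.8919, 1


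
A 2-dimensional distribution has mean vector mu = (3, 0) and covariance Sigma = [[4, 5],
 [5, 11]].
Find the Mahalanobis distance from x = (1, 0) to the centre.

Step 1 — centre the observation: (x - mu) = (-2, 0).

Step 2 — invert Sigma. det(Sigma) = 4·11 - (5)² = 19.
  Sigma^{-1} = (1/det) · [[d, -b], [-b, a]] = [[0.5789, -0.2632],
 [-0.2632, 0.2105]].

Step 3 — form the quadratic (x - mu)^T · Sigma^{-1} · (x - mu):
  Sigma^{-1} · (x - mu) = (-1.1579, 0.5263).
  (x - mu)^T · [Sigma^{-1} · (x - mu)] = (-2)·(-1.1579) + (0)·(0.5263) = 2.3158.

Step 4 — take square root: d = √(2.3158) ≈ 1.5218.

d(x, mu) = √(2.3158) ≈ 1.5218


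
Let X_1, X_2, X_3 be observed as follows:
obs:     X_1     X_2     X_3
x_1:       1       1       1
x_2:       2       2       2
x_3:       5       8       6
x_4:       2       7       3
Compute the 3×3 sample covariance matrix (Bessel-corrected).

Step 1 — column means:
  mean(X_1) = (1 + 2 + 5 + 2) / 4 = 10/4 = 2.5
  mean(X_2) = (1 + 2 + 8 + 7) / 4 = 18/4 = 4.5
  mean(X_3) = (1 + 2 + 6 + 3) / 4 = 12/4 = 3

Step 2 — sample covariance S[i,j] = (1/(n-1)) · Σ_k (x_{k,i} - mean_i) · (x_{k,j} - mean_j), with n-1 = 3.
  S[X_1,X_1] = ((-1.5)·(-1.5) + (-0.5)·(-0.5) + (2.5)·(2.5) + (-0.5)·(-0.5)) / 3 = 9/3 = 3
  S[X_1,X_2] = ((-1.5)·(-3.5) + (-0.5)·(-2.5) + (2.5)·(3.5) + (-0.5)·(2.5)) / 3 = 14/3 = 4.6667
  S[X_1,X_3] = ((-1.5)·(-2) + (-0.5)·(-1) + (2.5)·(3) + (-0.5)·(0)) / 3 = 11/3 = 3.6667
  S[X_2,X_2] = ((-3.5)·(-3.5) + (-2.5)·(-2.5) + (3.5)·(3.5) + (2.5)·(2.5)) / 3 = 37/3 = 12.3333
  S[X_2,X_3] = ((-3.5)·(-2) + (-2.5)·(-1) + (3.5)·(3) + (2.5)·(0)) / 3 = 20/3 = 6.6667
  S[X_3,X_3] = ((-2)·(-2) + (-1)·(-1) + (3)·(3) + (0)·(0)) / 3 = 14/3 = 4.6667

S is symmetric (S[j,i] = S[i,j]). Assembling:

S = [[3, 4.6667, 3.6667],
 [4.6667, 12.3333, 6.6667],
 [3.6667, 6.6667, 4.6667]]


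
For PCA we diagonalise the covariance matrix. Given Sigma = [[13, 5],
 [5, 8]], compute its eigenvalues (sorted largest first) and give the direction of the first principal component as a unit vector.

Step 1 — characteristic polynomial of 2×2 Sigma:
  det(Sigma - λI) = λ² - trace · λ + det = 0.
  trace = 13 + 8 = 21, det = 13·8 - (5)² = 79.
Step 2 — discriminant:
  Δ = trace² - 4·det = 441 - 316 = 125.
Step 3 — eigenvalues:
  λ = (trace ± √Δ)/2 = (21 ± 11.1803)/2,
  λ_1 = 16.0902,  λ_2 = 4.9098.

Step 4 — unit eigenvector for λ_1: solve (Sigma - λ_1 I)v = 0. First row:
  (13 - 16.0902)·v_x + (5)·v_y = 0, i.e. (-3.0902)·v_x + (5)·v_y = 0,
  so v ∝ (b, λ_1 - a) = (5, 3.0902) = u.
  ||u|| = √((5)² + (3.0902)²) = √(34.5492) ≈ 5.8779,
  v_1 = u/||u|| ≈ (0.8507, 0.5257) (||v_1|| = 1).

λ_1 = 16.0902,  λ_2 = 4.9098;  v_1 ≈ (0.8507, 0.5257)


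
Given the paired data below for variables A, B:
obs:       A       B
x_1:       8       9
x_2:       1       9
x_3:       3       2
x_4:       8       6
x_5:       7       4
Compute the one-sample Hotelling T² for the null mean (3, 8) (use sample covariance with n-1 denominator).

Step 1 — sample mean vector:
  mean(A) = (8 + 1 + 3 + 8 + 7) / 5 = 27/5 = 5.4
  mean(B) = (9 + 9 + 2 + 6 + 4) / 5 = 30/5 = 6
  x̄ = (5.4, 6),  deviation x̄ - mu_0 = (5.4, 6) - (3, 8) = (2.4, -2).

Step 2 — sample covariance matrix, S[i,j] = (1/(n-1)) · Σ_k (x_{k,i} - mean_i) · (x_{k,j} - mean_j), divisor n-1 = 4:
  S[A,A] = ((2.6)·(2.6) + (-4.4)·(-4.4) + (-2.4)·(-2.4) + (2.6)·(2.6) + (1.6)·(1.6)) / 4 = 41.2/4 = 10.3
  S[A,B] = ((2.6)·(3) + (-4.4)·(3) + (-2.4)·(-4) + (2.6)·(0) + (1.6)·(-2)) / 4 = 1/4 = 0.25
  S[B,B] = ((3)·(3) + (3)·(3) + (-4)·(-4) + (0)·(0) + (-2)·(-2)) / 4 = 38/4 = 9.5
  S = [[10.3, 0.25],
 [0.25, 9.5]].

Step 3 — invert S. det(S) = 10.3·9.5 - (0.25)² = 97.7875.
  S^{-1} = (1/det) · [[d, -b], [-b, a]] = [[0.0971, -0.0026],
 [-0.0026, 0.1053]].

Step 4 — quadratic form (x̄ - mu_0)^T · S^{-1} · (x̄ - mu_0):
  S^{-1} · (x̄ - mu_0) = (0.2383, -0.2168),
  (x̄ - mu_0)^T · [...] = (2.4)·(0.2383) + (-2)·(-0.2168) = 1.0054.

Step 5 — scale by n: T² = 5 · 1.0054 = 5.0272.

T² ≈ 5.0272


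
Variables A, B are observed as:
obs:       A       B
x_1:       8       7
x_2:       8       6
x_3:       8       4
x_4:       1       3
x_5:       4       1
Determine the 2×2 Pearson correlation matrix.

Step 1 — column means:
  mean(A) = (8 + 8 + 8 + 1 + 4) / 5 = 29/5 = 5.8
  mean(B) = (7 + 6 + 4 + 3 + 1) / 5 = 21/5 = 4.2

Step 2 — sample variances and covariances s[i,j] = (1/(n-1)) · Σ_k (x_{k,i} - mean_i) · (x_{k,j} - mean_j), with n-1 = 4:
  s[A,A] = ((2.2)·(2.2) + (2.2)·(2.2) + (2.2)·(2.2) + (-4.8)·(-4.8) + (-1.8)·(-1.8)) / 4 = 40.8/4 = 10.2
  s[A,B] = ((2.2)·(2.8) + (2.2)·(1.8) + (2.2)·(-0.2) + (-4.8)·(-1.2) + (-1.8)·(-3.2)) / 4 = 21.2/4 = 5.3
  s[B,B] = ((2.8)·(2.8) + (1.8)·(1.8) + (-0.2)·(-0.2) + (-1.2)·(-1.2) + (-3.2)·(-3.2)) / 4 = 22.8/4 = 5.7
  Sample standard deviations s_i = √(s[i,i]):
  s(A) = √(10.2) = 3.1937
  s(B) = √(5.7) = 2.3875

Step 3 — r_{ij} = s_{ij} / (s_i · s_j):
  r[A,A] = 1 (diagonal).
  r[A,B] = 5.3 / (3.1937 · 2.3875) = 5.3 / 7.625 = 0.6951
  r[B,B] = 1 (diagonal).

R is symmetric with unit diagonal. Assembling:

R = [[1, 0.6951],
 [0.6951, 1]]


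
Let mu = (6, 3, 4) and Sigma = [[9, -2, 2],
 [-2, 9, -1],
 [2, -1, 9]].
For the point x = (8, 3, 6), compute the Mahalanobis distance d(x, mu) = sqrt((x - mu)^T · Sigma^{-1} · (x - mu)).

Step 1 — centre the observation: (x - mu) = (2, 0, 2).

Step 2 — invert Sigma (cofactor / det for 3×3, or solve directly):
  Sigma^{-1} = [[0.122, 0.0244, -0.0244],
 [0.0244, 0.1174, 0.0076],
 [-0.0244, 0.0076, 0.1174]].

Step 3 — form the quadratic (x - mu)^T · Sigma^{-1} · (x - mu):
  Sigma^{-1} · (x - mu) = (0.1951, 0.064, 0.186).
  (x - mu)^T · [Sigma^{-1} · (x - mu)] = (2)·(0.1951) + (0)·(0.064) + (2)·(0.186) = 0.7622.

Step 4 — take square root: d = √(0.7622) ≈ 0.873.

d(x, mu) = √(0.7622) ≈ 0.873


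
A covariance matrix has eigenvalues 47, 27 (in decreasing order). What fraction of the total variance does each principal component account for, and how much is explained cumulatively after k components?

Step 1 — total variance = trace(Sigma) = Σ λ_i = 47 + 27 = 74.

Step 2 — fraction explained by component i = λ_i / Σ λ:
  PC1: 47/74 = 0.6351
  PC2: 27/74 = 0.3649

Step 3 — cumulative fraction after k components = (λ_1 + ... + λ_k) / Σ λ:
  k = 1: 47/74 = 0.6351
  k = 2: (47 + 27)/74 = 74/74 = 1

Summary (fraction, with percent):

explained: PC1 0.6351 (63.51%), PC2 0.3649 (36.49%);  cumulative: 0.6351, 1


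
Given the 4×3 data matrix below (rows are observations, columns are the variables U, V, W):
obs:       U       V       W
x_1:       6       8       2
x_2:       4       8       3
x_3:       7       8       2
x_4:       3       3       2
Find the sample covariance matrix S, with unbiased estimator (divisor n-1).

Step 1 — column means:
  mean(U) = (6 + 4 + 7 + 3) / 4 = 20/4 = 5
  mean(V) = (8 + 8 + 8 + 3) / 4 = 27/4 = 6.75
  mean(W) = (2 + 3 + 2 + 2) / 4 = 9/4 = 2.25

Step 2 — sample covariance S[i,j] = (1/(n-1)) · Σ_k (x_{k,i} - mean_i) · (x_{k,j} - mean_j), with n-1 = 3.
  S[U,U] = ((1)·(1) + (-1)·(-1) + (2)·(2) + (-2)·(-2)) / 3 = 10/3 = 3.3333
  S[U,V] = ((1)·(1.25) + (-1)·(1.25) + (2)·(1.25) + (-2)·(-3.75)) / 3 = 10/3 = 3.3333
  S[U,W] = ((1)·(-0.25) + (-1)·(0.75) + (2)·(-0.25) + (-2)·(-0.25)) / 3 = -1/3 = -0.3333
  S[V,V] = ((1.25)·(1.25) + (1.25)·(1.25) + (1.25)·(1.25) + (-3.75)·(-3.75)) / 3 = 18.75/3 = 6.25
  S[V,W] = ((1.25)·(-0.25) + (1.25)·(0.75) + (1.25)·(-0.25) + (-3.75)·(-0.25)) / 3 = 1.25/3 = 0.4167
  S[W,W] = ((-0.25)·(-0.25) + (0.75)·(0.75) + (-0.25)·(-0.25) + (-0.25)·(-0.25)) / 3 = 0.75/3 = 0.25

S is symmetric (S[j,i] = S[i,j]). Assembling:

S = [[3.3333, 3.3333, -0.3333],
 [3.3333, 6.25, 0.4167],
 [-0.3333, 0.4167, 0.25]]


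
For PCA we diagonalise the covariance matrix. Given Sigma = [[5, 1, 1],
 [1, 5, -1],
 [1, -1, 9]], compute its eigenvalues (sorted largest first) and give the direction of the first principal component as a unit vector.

Step 1 — characteristic polynomial p(λ) = det(λI - Sigma) = λ³ - tr·λ² + c_1·λ - det, where tr = trace, c_1 = sum of the principal 2×2 minors, det = det(Sigma):
  tr = 5 + 5 + 9 = 19,
  c_1 = (5·5 - (1)²) + (5·9 - (1)²) + (5·9 - (-1)²) = 24 + 44 + 44 = 112,
  det = 5·(5·9 - (-1)²) - (1)·((1)·9 - (-1)·(1)) + (1)·((1)·(-1) - 5·(1)) = 5·(44) - (1)·(10) + (1)·(-6) = 204.
  So p(λ) = λ³ - 19λ² + 112λ - 204.
Step 2 — look for an integer root (rational root theorem: any rational root is an integer divisor of 204). Testing λ = 6:
  p(6) = 216 - 684 + 672 - 204 = 0  ✓
  Dividing out (λ - 6): p(λ) = (λ - 6)(λ² - 13λ + 34).
Step 3 — remaining eigenvalues from the quadratic λ² - 13λ + 34 = 0:
  Δ = 13² - 4·34 = 169 - 136 = 33,  λ = (13 ± √33)/2 = (13 ± 5.7446)/2 ≈ 9.3723 or 3.6277.
  Sorted: λ_1 = 9.3723,  λ_2 = 6,  λ_3 = 3.6277  (check: sum = 19 = tr ✓).

Step 4 — unit eigenvector for λ_1 ≈ 9.3723: v spans the null space of (Sigma - λ_1 I), whose rows are
  r_1 = (-4.3723, 1, 1),  r_2 = (1, -4.3723, -1),  r_3 = (1, -1, -0.3723).
  v is orthogonal to every row, so take v ∝ r_1 × r_2 = ((1)·(-1) - (1)·(-4.3723), (1)·(1) - (-4.3723)·(-1), (-4.3723)·(-4.3723) - (1)·(1)) ≈ (3.3723, -3.3723, 18.1168).
  Let u = (3.3723, -3.3723, 18.1168).
  ||u|| = √((3.3723)² + (-3.3723)² + (18.1168)²) = √(350.9646) ≈ 18.734,  v_1 = u/||u|| ≈ (0.18, -0.18, 0.9671) (||v_1|| = 1).

λ_1 = 9.3723,  λ_2 = 6,  λ_3 = 3.6277;  v_1 ≈ (0.18, -0.18, 0.9671)


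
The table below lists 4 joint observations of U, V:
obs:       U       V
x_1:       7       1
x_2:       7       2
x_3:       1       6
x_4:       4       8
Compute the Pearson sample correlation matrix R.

Step 1 — column means:
  mean(U) = (7 + 7 + 1 + 4) / 4 = 19/4 = 4.75
  mean(V) = (1 + 2 + 6 + 8) / 4 = 17/4 = 4.25

Step 2 — sample variances and covariances s[i,j] = (1/(n-1)) · Σ_k (x_{k,i} - mean_i) · (x_{k,j} - mean_j), with n-1 = 3:
  s[U,U] = ((2.25)·(2.25) + (2.25)·(2.25) + (-3.75)·(-3.75) + (-0.75)·(-0.75)) / 3 = 24.75/3 = 8.25
  s[U,V] = ((2.25)·(-3.25) + (2.25)·(-2.25) + (-3.75)·(1.75) + (-0.75)·(3.75)) / 3 = -21.75/3 = -7.25
  s[V,V] = ((-3.25)·(-3.25) + (-2.25)·(-2.25) + (1.75)·(1.75) + (3.75)·(3.75)) / 3 = 32.75/3 = 10.9167
  Sample standard deviations s_i = √(s[i,i]):
  s(U) = √(8.25) = 2.8723
  s(V) = √(10.9167) = 3.304

Step 3 — r_{ij} = s_{ij} / (s_i · s_j):
  r[U,U] = 1 (diagonal).
  r[U,V] = -7.25 / (2.8723 · 3.304) = -7.25 / 9.4901 = -0.764
  r[V,V] = 1 (diagonal).

R is symmetric with unit diagonal. Assembling:

R = [[1, -0.764],
 [-0.764, 1]]


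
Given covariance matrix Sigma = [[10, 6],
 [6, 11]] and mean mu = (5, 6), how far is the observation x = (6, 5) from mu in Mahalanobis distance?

Step 1 — centre the observation: (x - mu) = (1, -1).

Step 2 — invert Sigma. det(Sigma) = 10·11 - (6)² = 74.
  Sigma^{-1} = (1/det) · [[d, -b], [-b, a]] = [[0.1486, -0.0811],
 [-0.0811, 0.1351]].

Step 3 — form the quadratic (x - mu)^T · Sigma^{-1} · (x - mu):
  Sigma^{-1} · (x - mu) = (0.2297, -0.2162).
  (x - mu)^T · [Sigma^{-1} · (x - mu)] = (1)·(0.2297) + (-1)·(-0.2162) = 0.4459.

Step 4 — take square root: d = √(0.4459) ≈ 0.6678.

d(x, mu) = √(0.4459) ≈ 0.6678


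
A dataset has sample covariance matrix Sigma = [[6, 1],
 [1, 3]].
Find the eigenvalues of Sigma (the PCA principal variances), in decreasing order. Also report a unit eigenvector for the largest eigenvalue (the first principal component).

Step 1 — characteristic polynomial of 2×2 Sigma:
  det(Sigma - λI) = λ² - trace · λ + det = 0.
  trace = 6 + 3 = 9, det = 6·3 - (1)² = 17.
Step 2 — discriminant:
  Δ = trace² - 4·det = 81 - 68 = 13.
Step 3 — eigenvalues:
  λ = (trace ± √Δ)/2 = (9 ± 3.6056)/2,
  λ_1 = 6.3028,  λ_2 = 2.6972.

Step 4 — unit eigenvector for λ_1: solve (Sigma - λ_1 I)v = 0. First row:
  (6 - 6.3028)·v_x + (1)·v_y = 0, i.e. (-0.3028)·v_x + (1)·v_y = 0,
  so v ∝ (b, λ_1 - a) = (1, 0.3028) = u.
  ||u|| = √((1)² + (0.3028)²) = √(1.0917) ≈ 1.0448,
  v_1 = u/||u|| ≈ (0.9571, 0.2898) (||v_1|| = 1).

λ_1 = 6.3028,  λ_2 = 2.6972;  v_1 ≈ (0.9571, 0.2898)


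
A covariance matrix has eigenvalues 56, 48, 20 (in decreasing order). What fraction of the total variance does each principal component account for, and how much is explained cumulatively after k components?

Step 1 — total variance = trace(Sigma) = Σ λ_i = 56 + 48 + 20 = 124.

Step 2 — fraction explained by component i = λ_i / Σ λ:
  PC1: 56/124 = 0.4516
  PC2: 48/124 = 0.3871
  PC3: 20/124 = 0.1613

Step 3 — cumulative fraction after k components = (λ_1 + ... + λ_k) / Σ λ:
  k = 1: 56/124 = 0.4516
  k = 2: (56 + 48)/124 = 104/124 = 0.8387
  k = 3: (56 + 48 + 20)/124 = 124/124 = 1

Summary (fraction, with percent):

explained: PC1 0.4516 (45.16%), PC2 0.3871 (38.71%), PC3 0.1613 (16.13%);  cumulative: 0.4516, 0.8387, 1


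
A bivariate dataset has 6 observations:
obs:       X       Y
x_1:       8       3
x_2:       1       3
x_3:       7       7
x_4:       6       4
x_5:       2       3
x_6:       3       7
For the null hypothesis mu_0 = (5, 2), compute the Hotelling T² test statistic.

Step 1 — sample mean vector:
  mean(X) = (8 + 1 + 7 + 6 + 2 + 3) / 6 = 27/6 = 4.5
  mean(Y) = (3 + 3 + 7 + 4 + 3 + 7) / 6 = 27/6 = 4.5
  x̄ = (4.5, 4.5),  deviation x̄ - mu_0 = (4.5, 4.5) - (5, 2) = (-0.5, 2.5).

Step 2 — sample covariance matrix, S[i,j] = (1/(n-1)) · Σ_k (x_{k,i} - mean_i) · (x_{k,j} - mean_j), divisor n-1 = 5:
  S[X,X] = ((3.5)·(3.5) + (-3.5)·(-3.5) + (2.5)·(2.5) + (1.5)·(1.5) + (-2.5)·(-2.5) + (-1.5)·(-1.5)) / 5 = 41.5/5 = 8.3
  S[X,Y] = ((3.5)·(-1.5) + (-3.5)·(-1.5) + (2.5)·(2.5) + (1.5)·(-0.5) + (-2.5)·(-1.5) + (-1.5)·(2.5)) / 5 = 5.5/5 = 1.1
  S[Y,Y] = ((-1.5)·(-1.5) + (-1.5)·(-1.5) + (2.5)·(2.5) + (-0.5)·(-0.5) + (-1.5)·(-1.5) + (2.5)·(2.5)) / 5 = 19.5/5 = 3.9
  S = [[8.3, 1.1],
 [1.1, 3.9]].

Step 3 — invert S. det(S) = 8.3·3.9 - (1.1)² = 31.16.
  S^{-1} = (1/det) · [[d, -b], [-b, a]] = [[0.1252, -0.0353],
 [-0.0353, 0.2664]].

Step 4 — quadratic form (x̄ - mu_0)^T · S^{-1} · (x̄ - mu_0):
  S^{-1} · (x̄ - mu_0) = (-0.1508, 0.6836),
  (x̄ - mu_0)^T · [...] = (-0.5)·(-0.1508) + (2.5)·(0.6836) = 1.7843.

Step 5 — scale by n: T² = 6 · 1.7843 = 10.706.

T² ≈ 10.706


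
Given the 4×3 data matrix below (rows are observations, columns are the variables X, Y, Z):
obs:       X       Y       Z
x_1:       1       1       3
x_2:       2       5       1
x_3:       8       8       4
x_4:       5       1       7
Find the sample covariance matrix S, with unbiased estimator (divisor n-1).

Step 1 — column means:
  mean(X) = (1 + 2 + 8 + 5) / 4 = 16/4 = 4
  mean(Y) = (1 + 5 + 8 + 1) / 4 = 15/4 = 3.75
  mean(Z) = (3 + 1 + 4 + 7) / 4 = 15/4 = 3.75

Step 2 — sample covariance S[i,j] = (1/(n-1)) · Σ_k (x_{k,i} - mean_i) · (x_{k,j} - mean_j), with n-1 = 3.
  S[X,X] = ((-3)·(-3) + (-2)·(-2) + (4)·(4) + (1)·(1)) / 3 = 30/3 = 10
  S[X,Y] = ((-3)·(-2.75) + (-2)·(1.25) + (4)·(4.25) + (1)·(-2.75)) / 3 = 20/3 = 6.6667
  S[X,Z] = ((-3)·(-0.75) + (-2)·(-2.75) + (4)·(0.25) + (1)·(3.25)) / 3 = 12/3 = 4
  S[Y,Y] = ((-2.75)·(-2.75) + (1.25)·(1.25) + (4.25)·(4.25) + (-2.75)·(-2.75)) / 3 = 34.75/3 = 11.5833
  S[Y,Z] = ((-2.75)·(-0.75) + (1.25)·(-2.75) + (4.25)·(0.25) + (-2.75)·(3.25)) / 3 = -9.25/3 = -3.0833
  S[Z,Z] = ((-0.75)·(-0.75) + (-2.75)·(-2.75) + (0.25)·(0.25) + (3.25)·(3.25)) / 3 = 18.75/3 = 6.25

S is symmetric (S[j,i] = S[i,j]). Assembling:

S = [[10, 6.6667, 4],
 [6.6667, 11.5833, -3.0833],
 [4, -3.0833, 6.25]]
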